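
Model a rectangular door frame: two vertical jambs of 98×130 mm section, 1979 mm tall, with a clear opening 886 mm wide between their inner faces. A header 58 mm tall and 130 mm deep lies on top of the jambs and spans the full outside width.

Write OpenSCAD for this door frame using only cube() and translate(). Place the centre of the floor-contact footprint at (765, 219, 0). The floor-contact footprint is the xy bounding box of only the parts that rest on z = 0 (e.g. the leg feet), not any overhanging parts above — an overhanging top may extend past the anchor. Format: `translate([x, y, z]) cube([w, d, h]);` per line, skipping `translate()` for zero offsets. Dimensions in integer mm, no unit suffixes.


translate([224, 154, 0]) cube([98, 130, 1979]);
translate([1208, 154, 0]) cube([98, 130, 1979]);
translate([224, 154, 1979]) cube([1082, 130, 58]);


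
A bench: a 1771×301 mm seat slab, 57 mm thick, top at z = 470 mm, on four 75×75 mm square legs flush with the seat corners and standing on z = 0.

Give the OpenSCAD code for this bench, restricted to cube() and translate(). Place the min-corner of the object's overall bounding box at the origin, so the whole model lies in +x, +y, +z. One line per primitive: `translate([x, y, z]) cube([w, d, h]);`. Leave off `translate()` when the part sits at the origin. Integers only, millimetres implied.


translate([0, 0, 413]) cube([1771, 301, 57]);
cube([75, 75, 413]);
translate([0, 226, 0]) cube([75, 75, 413]);
translate([1696, 0, 0]) cube([75, 75, 413]);
translate([1696, 226, 0]) cube([75, 75, 413]);


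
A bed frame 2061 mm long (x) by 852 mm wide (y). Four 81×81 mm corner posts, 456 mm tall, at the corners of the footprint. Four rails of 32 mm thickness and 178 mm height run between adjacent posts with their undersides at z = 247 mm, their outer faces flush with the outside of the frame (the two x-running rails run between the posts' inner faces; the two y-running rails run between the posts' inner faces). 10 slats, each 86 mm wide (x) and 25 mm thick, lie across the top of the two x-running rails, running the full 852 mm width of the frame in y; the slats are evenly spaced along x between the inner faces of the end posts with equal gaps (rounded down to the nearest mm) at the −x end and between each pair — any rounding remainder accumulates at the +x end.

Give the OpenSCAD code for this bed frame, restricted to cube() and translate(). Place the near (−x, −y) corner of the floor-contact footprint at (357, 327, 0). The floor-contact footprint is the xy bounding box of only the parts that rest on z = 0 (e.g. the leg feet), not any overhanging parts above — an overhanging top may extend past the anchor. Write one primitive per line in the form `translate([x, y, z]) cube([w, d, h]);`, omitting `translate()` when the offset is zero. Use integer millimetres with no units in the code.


translate([357, 327, 0]) cube([81, 81, 456]);
translate([357, 1098, 0]) cube([81, 81, 456]);
translate([2337, 327, 0]) cube([81, 81, 456]);
translate([2337, 1098, 0]) cube([81, 81, 456]);
translate([438, 327, 247]) cube([1899, 32, 178]);
translate([438, 1147, 247]) cube([1899, 32, 178]);
translate([357, 408, 247]) cube([32, 690, 178]);
translate([2386, 408, 247]) cube([32, 690, 178]);
translate([532, 327, 425]) cube([86, 852, 25]);
translate([712, 327, 425]) cube([86, 852, 25]);
translate([892, 327, 425]) cube([86, 852, 25]);
translate([1072, 327, 425]) cube([86, 852, 25]);
translate([1252, 327, 425]) cube([86, 852, 25]);
translate([1432, 327, 425]) cube([86, 852, 25]);
translate([1612, 327, 425]) cube([86, 852, 25]);
translate([1792, 327, 425]) cube([86, 852, 25]);
translate([1972, 327, 425]) cube([86, 852, 25]);
translate([2152, 327, 425]) cube([86, 852, 25]);


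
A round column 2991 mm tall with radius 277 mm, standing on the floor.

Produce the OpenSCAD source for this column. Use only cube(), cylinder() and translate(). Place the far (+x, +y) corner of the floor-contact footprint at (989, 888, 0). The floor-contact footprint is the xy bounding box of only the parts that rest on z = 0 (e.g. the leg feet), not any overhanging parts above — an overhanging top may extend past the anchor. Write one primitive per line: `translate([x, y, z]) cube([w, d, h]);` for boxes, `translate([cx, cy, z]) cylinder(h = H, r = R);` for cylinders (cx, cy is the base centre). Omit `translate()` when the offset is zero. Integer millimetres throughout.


translate([712, 611, 0]) cylinder(h = 2991, r = 277);


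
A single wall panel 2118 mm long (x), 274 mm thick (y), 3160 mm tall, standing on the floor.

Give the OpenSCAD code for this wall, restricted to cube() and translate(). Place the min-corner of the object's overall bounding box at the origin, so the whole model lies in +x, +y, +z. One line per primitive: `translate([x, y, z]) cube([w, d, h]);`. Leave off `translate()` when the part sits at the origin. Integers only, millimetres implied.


cube([2118, 274, 3160]);


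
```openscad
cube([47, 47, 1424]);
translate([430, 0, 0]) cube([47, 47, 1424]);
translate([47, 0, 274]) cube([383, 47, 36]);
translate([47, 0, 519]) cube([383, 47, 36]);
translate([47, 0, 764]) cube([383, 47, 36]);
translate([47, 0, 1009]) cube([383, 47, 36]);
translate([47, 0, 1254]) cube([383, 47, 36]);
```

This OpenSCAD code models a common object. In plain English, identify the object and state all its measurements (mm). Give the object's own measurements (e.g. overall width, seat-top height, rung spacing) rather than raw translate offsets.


A straight ladder. Two 47×47 mm vertical rails, 1424 mm tall, stand 477 mm apart (outside-to-outside) with their front faces coplanar on the −y side. 5 rungs, each 47 mm deep and 36 mm tall, span between the inner faces of the rails, front faces flush with the rails. The lowest rung's underside is at z = 274 mm and rungs are spaced 245 mm apart (underside to underside).


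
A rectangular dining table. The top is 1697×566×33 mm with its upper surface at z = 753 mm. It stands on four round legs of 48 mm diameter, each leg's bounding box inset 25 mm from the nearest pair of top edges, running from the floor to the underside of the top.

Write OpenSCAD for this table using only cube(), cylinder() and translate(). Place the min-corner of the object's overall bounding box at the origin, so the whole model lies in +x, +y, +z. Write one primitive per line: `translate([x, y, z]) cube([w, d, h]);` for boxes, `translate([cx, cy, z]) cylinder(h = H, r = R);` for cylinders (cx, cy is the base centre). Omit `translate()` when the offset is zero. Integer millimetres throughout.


translate([0, 0, 720]) cube([1697, 566, 33]);
translate([49, 49, 0]) cylinder(h = 720, r = 24);
translate([1648, 49, 0]) cylinder(h = 720, r = 24);
translate([49, 517, 0]) cylinder(h = 720, r = 24);
translate([1648, 517, 0]) cylinder(h = 720, r = 24);


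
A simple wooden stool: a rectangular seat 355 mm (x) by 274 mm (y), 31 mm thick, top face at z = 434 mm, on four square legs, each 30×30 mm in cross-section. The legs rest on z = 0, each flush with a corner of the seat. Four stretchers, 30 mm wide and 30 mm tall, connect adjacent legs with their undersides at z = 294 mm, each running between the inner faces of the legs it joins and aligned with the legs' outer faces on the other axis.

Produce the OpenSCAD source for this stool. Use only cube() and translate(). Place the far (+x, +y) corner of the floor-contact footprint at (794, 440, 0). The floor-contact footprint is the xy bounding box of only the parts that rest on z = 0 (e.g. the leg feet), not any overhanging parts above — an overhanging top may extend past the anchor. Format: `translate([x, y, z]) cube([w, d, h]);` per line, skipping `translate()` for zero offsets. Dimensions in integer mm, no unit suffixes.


// leg_h = 434 - 31 = 403
// stretcher span = 355 - 2*30 = 295
translate([439, 166, 403]) cube([355, 274, 31]);
translate([439, 166, 0]) cube([30, 30, 403]);
translate([764, 166, 0]) cube([30, 30, 403]);
translate([439, 410, 0]) cube([30, 30, 403]);
translate([764, 410, 0]) cube([30, 30, 403]);
translate([469, 166, 294]) cube([295, 30, 30]);
translate([469, 410, 294]) cube([295, 30, 30]);
translate([439, 196, 294]) cube([30, 214, 30]);
translate([764, 196, 294]) cube([30, 214, 30]);


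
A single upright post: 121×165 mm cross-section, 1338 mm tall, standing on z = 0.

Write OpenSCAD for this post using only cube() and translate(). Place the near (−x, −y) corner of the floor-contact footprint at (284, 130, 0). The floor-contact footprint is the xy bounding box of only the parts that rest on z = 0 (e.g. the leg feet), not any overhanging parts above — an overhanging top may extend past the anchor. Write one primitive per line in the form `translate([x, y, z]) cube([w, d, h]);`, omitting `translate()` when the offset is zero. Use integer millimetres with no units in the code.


translate([284, 130, 0]) cube([121, 165, 1338]);


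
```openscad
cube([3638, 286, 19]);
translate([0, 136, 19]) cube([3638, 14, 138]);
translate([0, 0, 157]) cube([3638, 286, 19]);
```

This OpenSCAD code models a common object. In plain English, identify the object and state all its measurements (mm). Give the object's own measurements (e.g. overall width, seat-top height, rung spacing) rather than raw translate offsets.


An I-beam lying along x, 3638 mm long. Overall section height 176 mm. Two flanges 286 mm wide (y) and 19 mm thick, one on the floor and one at the top; a web 14 mm thick runs between them, centred on the flange width.


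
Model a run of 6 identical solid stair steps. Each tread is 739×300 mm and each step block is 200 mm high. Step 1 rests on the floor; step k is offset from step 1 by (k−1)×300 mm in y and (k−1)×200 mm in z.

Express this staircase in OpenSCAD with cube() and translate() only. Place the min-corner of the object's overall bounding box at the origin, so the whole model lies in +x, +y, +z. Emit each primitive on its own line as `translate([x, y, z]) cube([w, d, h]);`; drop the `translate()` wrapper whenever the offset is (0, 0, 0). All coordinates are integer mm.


cube([739, 300, 200]);
translate([0, 300, 200]) cube([739, 300, 200]);
translate([0, 600, 400]) cube([739, 300, 200]);
translate([0, 900, 600]) cube([739, 300, 200]);
translate([0, 1200, 800]) cube([739, 300, 200]);
translate([0, 1500, 1000]) cube([739, 300, 200]);


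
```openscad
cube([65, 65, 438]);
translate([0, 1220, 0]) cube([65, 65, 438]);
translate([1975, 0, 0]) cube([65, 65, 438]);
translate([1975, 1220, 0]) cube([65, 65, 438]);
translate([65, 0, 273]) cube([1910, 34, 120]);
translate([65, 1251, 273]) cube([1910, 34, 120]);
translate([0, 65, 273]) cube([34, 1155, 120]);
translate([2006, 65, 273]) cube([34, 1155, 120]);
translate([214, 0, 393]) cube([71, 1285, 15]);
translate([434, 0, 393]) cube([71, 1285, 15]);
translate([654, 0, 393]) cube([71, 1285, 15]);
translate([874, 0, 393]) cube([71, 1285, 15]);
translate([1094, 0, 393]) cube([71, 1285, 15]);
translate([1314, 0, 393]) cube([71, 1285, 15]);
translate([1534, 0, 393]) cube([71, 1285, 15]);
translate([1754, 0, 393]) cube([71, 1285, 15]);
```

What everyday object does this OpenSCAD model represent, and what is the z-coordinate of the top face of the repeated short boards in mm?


A bed frame. The slat-top height is 408 mm.

Four posts, four rails, and a row of slats — a bed frame. Slats sit on the rails at z = 273 + 120 = 393; with slat thickness 15, the top is 408 mm.


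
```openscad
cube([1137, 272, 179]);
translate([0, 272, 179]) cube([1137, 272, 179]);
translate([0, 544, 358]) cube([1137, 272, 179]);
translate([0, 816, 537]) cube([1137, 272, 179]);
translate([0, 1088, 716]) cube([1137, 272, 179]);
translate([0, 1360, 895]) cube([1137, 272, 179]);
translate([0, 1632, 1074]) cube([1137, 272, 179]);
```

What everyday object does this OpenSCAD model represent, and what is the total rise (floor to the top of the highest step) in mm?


A staircase. The total rise is 1253 mm.

7 identical blocks, each offset up and back from the previous — a staircase. Each step is 179 mm tall and there are 7 of them, so the total rise is 7 × 179 = 1253 mm.


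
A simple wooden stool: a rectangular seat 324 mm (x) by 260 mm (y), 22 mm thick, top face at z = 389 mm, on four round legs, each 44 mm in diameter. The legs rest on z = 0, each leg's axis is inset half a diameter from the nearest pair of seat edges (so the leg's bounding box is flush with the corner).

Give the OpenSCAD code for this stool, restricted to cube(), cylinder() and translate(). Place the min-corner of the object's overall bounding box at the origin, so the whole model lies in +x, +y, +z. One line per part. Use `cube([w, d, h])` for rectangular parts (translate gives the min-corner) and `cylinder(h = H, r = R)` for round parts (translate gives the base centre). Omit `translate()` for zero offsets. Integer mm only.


translate([0, 0, 367]) cube([324, 260, 22]);
translate([22, 22, 0]) cylinder(h = 367, r = 22);
translate([302, 22, 0]) cylinder(h = 367, r = 22);
translate([22, 238, 0]) cylinder(h = 367, r = 22);
translate([302, 238, 0]) cylinder(h = 367, r = 22);


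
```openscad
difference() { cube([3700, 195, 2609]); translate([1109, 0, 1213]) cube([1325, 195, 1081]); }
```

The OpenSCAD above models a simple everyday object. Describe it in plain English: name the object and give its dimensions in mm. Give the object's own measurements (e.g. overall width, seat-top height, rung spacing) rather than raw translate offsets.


A wall 3700 mm long (x), 195 mm thick (y), 2609 mm tall, with a rectangular window opening cut through it. The opening is 1325 mm wide and 1081 mm tall; its sill is at z = 1213 mm and its near (−x) edge is 1109 mm from the wall's −x end. The opening passes through the full wall thickness.


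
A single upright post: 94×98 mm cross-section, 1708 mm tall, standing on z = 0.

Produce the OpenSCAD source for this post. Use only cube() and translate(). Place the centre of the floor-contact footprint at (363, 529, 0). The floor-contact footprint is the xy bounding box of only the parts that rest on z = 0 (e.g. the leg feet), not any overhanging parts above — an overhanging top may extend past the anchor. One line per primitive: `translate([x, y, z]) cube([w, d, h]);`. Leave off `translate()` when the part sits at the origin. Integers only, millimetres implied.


translate([316, 480, 0]) cube([94, 98, 1708]);


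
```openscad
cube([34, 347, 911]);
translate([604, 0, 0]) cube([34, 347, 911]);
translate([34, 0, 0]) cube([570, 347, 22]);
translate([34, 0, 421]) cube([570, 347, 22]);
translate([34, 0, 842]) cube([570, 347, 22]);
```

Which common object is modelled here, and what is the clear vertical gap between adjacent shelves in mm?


A bookshelf. The clear shelf gap is 399 mm.

Two tall side panels with 3 horizontal boards between them — a bookshelf. The first two shelf undersides are at z = 0 and z = 421; with shelf thickness 22, the clear gap is 421 − 0 − 22 = 399 mm.


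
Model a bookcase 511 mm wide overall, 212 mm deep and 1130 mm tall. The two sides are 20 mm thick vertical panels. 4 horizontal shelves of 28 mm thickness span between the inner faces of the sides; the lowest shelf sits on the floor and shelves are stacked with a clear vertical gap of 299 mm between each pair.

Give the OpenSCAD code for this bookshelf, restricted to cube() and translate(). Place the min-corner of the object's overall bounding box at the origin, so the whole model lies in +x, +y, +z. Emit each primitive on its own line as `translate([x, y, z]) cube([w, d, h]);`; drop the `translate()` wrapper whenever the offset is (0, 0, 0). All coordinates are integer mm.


cube([20, 212, 1130]);
translate([491, 0, 0]) cube([20, 212, 1130]);
translate([20, 0, 0]) cube([471, 212, 28]);
translate([20, 0, 327]) cube([471, 212, 28]);
translate([20, 0, 654]) cube([471, 212, 28]);
translate([20, 0, 981]) cube([471, 212, 28]);


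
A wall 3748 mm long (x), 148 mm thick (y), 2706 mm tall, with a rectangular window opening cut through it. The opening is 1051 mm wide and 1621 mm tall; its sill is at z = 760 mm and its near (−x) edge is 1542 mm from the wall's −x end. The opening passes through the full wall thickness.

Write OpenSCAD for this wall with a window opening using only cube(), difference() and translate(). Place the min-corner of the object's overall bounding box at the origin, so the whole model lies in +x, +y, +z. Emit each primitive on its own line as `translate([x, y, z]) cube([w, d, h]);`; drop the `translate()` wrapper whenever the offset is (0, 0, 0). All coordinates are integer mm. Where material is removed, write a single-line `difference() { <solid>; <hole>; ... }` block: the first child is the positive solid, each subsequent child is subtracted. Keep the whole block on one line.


difference() { cube([3748, 148, 2706]); translate([1542, 0, 760]) cube([1051, 148, 1621]); }


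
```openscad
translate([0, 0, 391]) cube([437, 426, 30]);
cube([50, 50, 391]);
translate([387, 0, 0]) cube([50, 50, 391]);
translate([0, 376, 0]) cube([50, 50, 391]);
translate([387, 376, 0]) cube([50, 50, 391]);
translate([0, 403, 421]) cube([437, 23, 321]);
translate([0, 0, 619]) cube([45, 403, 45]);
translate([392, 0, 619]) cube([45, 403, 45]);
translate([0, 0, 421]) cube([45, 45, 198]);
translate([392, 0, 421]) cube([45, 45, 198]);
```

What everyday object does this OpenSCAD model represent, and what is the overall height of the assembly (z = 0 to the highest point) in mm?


A chair. The overall height is 742 mm.

A slab on four corner posts with a tall panel at the back — a chair. The seat slab sits at z = 391 with thickness 30, and the 321 mm backrest starts at the seat top, so the overall height is 391 + 30 + 321 = 742 mm.


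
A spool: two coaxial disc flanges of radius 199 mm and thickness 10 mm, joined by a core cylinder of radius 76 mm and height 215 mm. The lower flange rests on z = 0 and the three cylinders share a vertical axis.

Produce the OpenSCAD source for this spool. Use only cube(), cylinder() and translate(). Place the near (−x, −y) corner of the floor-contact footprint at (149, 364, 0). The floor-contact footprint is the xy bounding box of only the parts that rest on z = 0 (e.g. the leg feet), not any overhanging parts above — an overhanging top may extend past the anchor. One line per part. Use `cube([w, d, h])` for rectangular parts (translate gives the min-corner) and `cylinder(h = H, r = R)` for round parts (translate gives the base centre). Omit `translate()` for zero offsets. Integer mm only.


translate([348, 563, 0]) cylinder(h = 10, r = 199);
translate([348, 563, 10]) cylinder(h = 215, r = 76);
translate([348, 563, 225]) cylinder(h = 10, r = 199);


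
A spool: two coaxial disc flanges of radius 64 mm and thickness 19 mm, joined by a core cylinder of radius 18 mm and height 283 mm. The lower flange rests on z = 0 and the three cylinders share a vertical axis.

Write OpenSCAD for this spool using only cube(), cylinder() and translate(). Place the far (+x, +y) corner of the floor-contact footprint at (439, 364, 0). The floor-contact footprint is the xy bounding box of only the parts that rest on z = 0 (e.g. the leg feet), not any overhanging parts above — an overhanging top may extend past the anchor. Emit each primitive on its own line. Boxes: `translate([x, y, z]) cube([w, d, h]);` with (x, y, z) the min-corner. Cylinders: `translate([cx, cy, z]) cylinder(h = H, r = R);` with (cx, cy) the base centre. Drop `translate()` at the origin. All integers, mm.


translate([375, 300, 0]) cylinder(h = 19, r = 64);
translate([375, 300, 19]) cylinder(h = 283, r = 18);
translate([375, 300, 302]) cylinder(h = 19, r = 64);


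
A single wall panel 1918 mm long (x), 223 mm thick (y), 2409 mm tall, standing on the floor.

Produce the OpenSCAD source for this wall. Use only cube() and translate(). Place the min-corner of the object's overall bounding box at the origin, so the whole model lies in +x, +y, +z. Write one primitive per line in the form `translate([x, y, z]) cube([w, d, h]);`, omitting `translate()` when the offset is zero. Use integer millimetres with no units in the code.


cube([1918, 223, 2409]);


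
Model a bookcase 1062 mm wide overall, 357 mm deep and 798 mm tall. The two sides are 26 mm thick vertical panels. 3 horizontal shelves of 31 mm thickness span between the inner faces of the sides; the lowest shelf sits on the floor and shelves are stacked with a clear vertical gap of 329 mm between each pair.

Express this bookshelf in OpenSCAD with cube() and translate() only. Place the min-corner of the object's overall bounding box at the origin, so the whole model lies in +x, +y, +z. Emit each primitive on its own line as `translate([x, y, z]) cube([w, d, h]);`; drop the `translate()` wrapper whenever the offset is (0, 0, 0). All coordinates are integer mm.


cube([26, 357, 798]);
translate([1036, 0, 0]) cube([26, 357, 798]);
translate([26, 0, 0]) cube([1010, 357, 31]);
translate([26, 0, 360]) cube([1010, 357, 31]);
translate([26, 0, 720]) cube([1010, 357, 31]);


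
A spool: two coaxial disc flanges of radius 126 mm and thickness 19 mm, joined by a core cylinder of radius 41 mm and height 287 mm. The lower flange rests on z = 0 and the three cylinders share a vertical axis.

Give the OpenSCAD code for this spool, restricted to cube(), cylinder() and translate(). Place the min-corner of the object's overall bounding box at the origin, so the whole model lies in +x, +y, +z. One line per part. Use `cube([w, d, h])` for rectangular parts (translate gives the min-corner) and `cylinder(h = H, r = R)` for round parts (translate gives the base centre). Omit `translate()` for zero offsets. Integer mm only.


translate([126, 126, 0]) cylinder(h = 19, r = 126);
translate([126, 126, 19]) cylinder(h = 287, r = 41);
translate([126, 126, 306]) cylinder(h = 19, r = 126);


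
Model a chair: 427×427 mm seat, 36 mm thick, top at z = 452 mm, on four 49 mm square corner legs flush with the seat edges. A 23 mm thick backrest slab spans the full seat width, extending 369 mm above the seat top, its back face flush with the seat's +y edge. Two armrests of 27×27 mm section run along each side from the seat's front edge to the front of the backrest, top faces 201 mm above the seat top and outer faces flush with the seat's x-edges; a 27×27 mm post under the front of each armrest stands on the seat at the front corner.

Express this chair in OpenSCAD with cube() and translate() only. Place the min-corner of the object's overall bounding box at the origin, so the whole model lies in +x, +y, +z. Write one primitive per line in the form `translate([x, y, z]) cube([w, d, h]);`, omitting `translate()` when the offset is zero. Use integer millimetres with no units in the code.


translate([0, 0, 416]) cube([427, 427, 36]);
cube([49, 49, 416]);
translate([378, 0, 0]) cube([49, 49, 416]);
translate([0, 378, 0]) cube([49, 49, 416]);
translate([378, 378, 0]) cube([49, 49, 416]);
translate([0, 404, 452]) cube([427, 23, 369]);
translate([0, 0, 626]) cube([27, 404, 27]);
translate([400, 0, 626]) cube([27, 404, 27]);
translate([0, 0, 452]) cube([27, 27, 174]);
translate([400, 0, 452]) cube([27, 27, 174]);


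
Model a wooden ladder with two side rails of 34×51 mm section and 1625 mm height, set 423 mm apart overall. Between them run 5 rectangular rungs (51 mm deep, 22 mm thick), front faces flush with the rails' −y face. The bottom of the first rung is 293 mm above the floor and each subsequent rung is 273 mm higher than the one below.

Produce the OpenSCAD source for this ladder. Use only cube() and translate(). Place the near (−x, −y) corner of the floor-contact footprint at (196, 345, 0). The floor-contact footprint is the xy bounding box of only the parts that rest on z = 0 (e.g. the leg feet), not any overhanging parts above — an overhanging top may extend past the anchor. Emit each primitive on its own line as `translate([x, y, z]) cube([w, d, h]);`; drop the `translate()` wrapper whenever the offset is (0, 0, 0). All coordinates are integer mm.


translate([196, 345, 0]) cube([34, 51, 1625]);
translate([585, 345, 0]) cube([34, 51, 1625]);
translate([230, 345, 293]) cube([355, 51, 22]);
translate([230, 345, 566]) cube([355, 51, 22]);
translate([230, 345, 839]) cube([355, 51, 22]);
translate([230, 345, 1112]) cube([355, 51, 22]);
translate([230, 345, 1385]) cube([355, 51, 22]);


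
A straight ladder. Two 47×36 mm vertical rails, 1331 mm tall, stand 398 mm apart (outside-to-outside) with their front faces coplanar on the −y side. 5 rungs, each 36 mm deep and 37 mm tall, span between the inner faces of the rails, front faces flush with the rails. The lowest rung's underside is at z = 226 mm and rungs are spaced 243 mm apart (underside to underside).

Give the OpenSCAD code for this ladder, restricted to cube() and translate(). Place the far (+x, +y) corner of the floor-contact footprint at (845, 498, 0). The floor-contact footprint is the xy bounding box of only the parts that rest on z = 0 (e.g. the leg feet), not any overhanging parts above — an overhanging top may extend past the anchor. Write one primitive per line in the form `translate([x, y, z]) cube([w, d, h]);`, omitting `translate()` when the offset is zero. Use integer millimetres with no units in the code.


translate([447, 462, 0]) cube([47, 36, 1331]);
translate([798, 462, 0]) cube([47, 36, 1331]);
translate([494, 462, 226]) cube([304, 36, 37]);
translate([494, 462, 469]) cube([304, 36, 37]);
translate([494, 462, 712]) cube([304, 36, 37]);
translate([494, 462, 955]) cube([304, 36, 37]);
translate([494, 462, 1198]) cube([304, 36, 37]);


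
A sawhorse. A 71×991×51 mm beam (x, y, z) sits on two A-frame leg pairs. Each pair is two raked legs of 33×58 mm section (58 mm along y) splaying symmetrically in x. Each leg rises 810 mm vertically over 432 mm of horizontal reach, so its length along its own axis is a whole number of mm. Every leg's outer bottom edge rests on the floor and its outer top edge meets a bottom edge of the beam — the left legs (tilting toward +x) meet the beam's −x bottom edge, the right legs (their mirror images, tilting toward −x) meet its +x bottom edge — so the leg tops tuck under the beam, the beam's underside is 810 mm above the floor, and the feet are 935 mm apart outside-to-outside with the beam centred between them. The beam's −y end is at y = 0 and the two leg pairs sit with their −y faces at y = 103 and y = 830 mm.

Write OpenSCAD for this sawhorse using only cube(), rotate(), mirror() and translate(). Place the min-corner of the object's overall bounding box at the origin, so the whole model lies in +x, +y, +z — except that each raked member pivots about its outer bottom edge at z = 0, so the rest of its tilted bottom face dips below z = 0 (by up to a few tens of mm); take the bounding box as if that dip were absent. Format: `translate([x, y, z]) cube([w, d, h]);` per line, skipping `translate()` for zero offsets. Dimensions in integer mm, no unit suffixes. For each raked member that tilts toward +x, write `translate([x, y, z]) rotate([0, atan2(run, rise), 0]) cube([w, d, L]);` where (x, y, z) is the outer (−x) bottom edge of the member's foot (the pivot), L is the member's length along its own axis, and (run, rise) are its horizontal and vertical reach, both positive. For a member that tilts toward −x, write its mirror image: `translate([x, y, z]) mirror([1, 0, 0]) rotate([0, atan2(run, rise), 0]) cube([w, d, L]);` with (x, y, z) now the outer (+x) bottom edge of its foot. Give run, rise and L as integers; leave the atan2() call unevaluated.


translate([432, 0, 810]) cube([71, 991, 51]);
translate([0, 103, 0]) rotate([0, atan2(432, 810), 0]) cube([33, 58, 918]);
translate([935, 103, 0]) mirror([1, 0, 0]) rotate([0, atan2(432, 810), 0]) cube([33, 58, 918]);
translate([0, 830, 0]) rotate([0, atan2(432, 810), 0]) cube([33, 58, 918]);
translate([935, 830, 0]) mirror([1, 0, 0]) rotate([0, atan2(432, 810), 0]) cube([33, 58, 918]);


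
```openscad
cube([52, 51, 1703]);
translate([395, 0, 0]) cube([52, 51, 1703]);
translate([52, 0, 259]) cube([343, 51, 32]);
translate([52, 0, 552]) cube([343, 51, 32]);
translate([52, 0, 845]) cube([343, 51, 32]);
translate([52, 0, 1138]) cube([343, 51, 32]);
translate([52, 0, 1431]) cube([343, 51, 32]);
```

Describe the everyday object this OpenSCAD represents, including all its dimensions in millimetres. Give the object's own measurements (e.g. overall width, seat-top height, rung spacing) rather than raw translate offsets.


A straight ladder. Two 52×51 mm vertical rails, 1703 mm tall, stand 447 mm apart (outside-to-outside) with their front faces coplanar on the −y side. 5 rungs, each 51 mm deep and 32 mm tall, span between the inner faces of the rails, front faces flush with the rails. The lowest rung's underside is at z = 259 mm and rungs are spaced 293 mm apart (underside to underside).


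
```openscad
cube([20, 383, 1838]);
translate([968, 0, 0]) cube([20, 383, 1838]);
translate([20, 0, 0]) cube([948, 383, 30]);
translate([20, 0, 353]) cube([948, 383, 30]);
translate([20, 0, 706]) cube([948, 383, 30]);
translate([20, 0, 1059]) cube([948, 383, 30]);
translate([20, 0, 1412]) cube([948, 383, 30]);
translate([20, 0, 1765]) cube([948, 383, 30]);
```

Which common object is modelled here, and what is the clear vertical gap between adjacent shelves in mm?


A bookshelf. The clear shelf gap is 323 mm.

Two tall side panels with 6 horizontal boards between them — a bookshelf. The first two shelf undersides are at z = 0 and z = 353; with shelf thickness 30, the clear gap is 353 − 0 − 30 = 323 mm.


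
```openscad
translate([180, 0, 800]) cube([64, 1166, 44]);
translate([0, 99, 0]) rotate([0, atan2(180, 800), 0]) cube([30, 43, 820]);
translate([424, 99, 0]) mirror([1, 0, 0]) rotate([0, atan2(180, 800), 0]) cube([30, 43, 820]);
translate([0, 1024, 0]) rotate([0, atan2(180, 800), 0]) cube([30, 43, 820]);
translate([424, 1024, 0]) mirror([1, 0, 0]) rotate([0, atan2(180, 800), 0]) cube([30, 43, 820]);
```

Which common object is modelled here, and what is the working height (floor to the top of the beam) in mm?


A sawhorse. The overall height is 844 mm.

A beam across two mirrored pairs of raked legs — a sawhorse. The beam's underside is at z = 800 (matching the legs' vertical rise in atan2(180, 800)) and the beam is 44 mm tall, so its top is at 800 + 44 = 844 mm. The raked legs top out at the beam's underside, so that is the highest point.


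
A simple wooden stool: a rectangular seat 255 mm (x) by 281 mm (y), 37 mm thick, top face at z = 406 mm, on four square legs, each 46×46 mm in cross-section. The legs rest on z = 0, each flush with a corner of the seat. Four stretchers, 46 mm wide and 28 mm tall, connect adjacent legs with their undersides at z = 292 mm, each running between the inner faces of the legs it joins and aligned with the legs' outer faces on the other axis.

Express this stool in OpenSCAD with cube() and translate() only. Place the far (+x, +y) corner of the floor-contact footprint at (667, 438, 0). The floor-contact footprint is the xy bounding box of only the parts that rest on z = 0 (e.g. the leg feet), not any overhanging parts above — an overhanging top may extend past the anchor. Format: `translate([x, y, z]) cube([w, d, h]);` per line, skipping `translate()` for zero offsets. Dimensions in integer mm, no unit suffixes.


// leg_h = 406 - 37 = 369
// stretcher span = 255 - 2*46 = 163
translate([412, 157, 369]) cube([255, 281, 37]);
translate([412, 157, 0]) cube([46, 46, 369]);
translate([621, 157, 0]) cube([46, 46, 369]);
translate([412, 392, 0]) cube([46, 46, 369]);
translate([621, 392, 0]) cube([46, 46, 369]);
translate([458, 157, 292]) cube([163, 46, 28]);
translate([458, 392, 292]) cube([163, 46, 28]);
translate([412, 203, 292]) cube([46, 189, 28]);
translate([621, 203, 292]) cube([46, 189, 28]);


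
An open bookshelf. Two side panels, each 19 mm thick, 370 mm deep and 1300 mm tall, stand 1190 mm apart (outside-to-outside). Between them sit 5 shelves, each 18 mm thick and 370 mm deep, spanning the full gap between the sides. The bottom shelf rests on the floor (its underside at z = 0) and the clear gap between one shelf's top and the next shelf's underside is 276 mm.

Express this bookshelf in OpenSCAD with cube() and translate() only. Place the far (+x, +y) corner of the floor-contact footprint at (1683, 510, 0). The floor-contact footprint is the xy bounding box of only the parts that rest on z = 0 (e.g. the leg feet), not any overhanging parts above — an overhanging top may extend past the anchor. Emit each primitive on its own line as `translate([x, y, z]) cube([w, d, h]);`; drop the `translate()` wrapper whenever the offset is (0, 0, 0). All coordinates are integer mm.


translate([493, 140, 0]) cube([19, 370, 1300]);
translate([1664, 140, 0]) cube([19, 370, 1300]);
translate([512, 140, 0]) cube([1152, 370, 18]);
translate([512, 140, 294]) cube([1152, 370, 18]);
translate([512, 140, 588]) cube([1152, 370, 18]);
translate([512, 140, 882]) cube([1152, 370, 18]);
translate([512, 140, 1176]) cube([1152, 370, 18]);


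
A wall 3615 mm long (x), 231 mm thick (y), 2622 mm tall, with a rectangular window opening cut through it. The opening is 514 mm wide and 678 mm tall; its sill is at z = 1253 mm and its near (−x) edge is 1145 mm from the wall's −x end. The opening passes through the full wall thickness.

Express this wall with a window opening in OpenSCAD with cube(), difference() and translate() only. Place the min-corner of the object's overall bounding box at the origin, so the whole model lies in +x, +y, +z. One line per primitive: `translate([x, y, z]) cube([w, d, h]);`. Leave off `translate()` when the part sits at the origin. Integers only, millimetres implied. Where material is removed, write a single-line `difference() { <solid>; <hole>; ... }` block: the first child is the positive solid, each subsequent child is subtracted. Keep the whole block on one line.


difference() { cube([3615, 231, 2622]); translate([1145, 0, 1253]) cube([514, 231, 678]); }


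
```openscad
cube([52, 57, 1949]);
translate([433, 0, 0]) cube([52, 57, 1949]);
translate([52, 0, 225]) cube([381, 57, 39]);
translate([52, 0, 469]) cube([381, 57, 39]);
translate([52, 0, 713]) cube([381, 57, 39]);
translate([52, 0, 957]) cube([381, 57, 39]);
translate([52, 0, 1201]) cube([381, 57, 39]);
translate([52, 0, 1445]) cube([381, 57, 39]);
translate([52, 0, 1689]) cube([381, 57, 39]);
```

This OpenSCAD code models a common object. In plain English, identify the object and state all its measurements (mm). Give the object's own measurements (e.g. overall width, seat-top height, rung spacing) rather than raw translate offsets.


A straight ladder. Two 52×57 mm vertical rails, 1949 mm tall, stand 485 mm apart (outside-to-outside) with their front faces coplanar on the −y side. 7 rungs, each 57 mm deep and 39 mm tall, span between the inner faces of the rails, front faces flush with the rails. The lowest rung's underside is at z = 225 mm and rungs are spaced 244 mm apart (underside to underside).


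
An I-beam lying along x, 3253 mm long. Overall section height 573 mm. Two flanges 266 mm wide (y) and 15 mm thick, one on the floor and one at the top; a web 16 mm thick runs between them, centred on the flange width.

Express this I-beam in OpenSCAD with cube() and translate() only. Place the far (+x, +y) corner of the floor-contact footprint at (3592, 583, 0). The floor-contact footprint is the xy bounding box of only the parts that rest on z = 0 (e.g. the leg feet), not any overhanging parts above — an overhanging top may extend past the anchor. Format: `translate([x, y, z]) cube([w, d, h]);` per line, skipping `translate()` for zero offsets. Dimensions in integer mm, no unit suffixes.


translate([339, 317, 0]) cube([3253, 266, 15]);
translate([339, 442, 15]) cube([3253, 16, 543]);
translate([339, 317, 558]) cube([3253, 266, 15]);


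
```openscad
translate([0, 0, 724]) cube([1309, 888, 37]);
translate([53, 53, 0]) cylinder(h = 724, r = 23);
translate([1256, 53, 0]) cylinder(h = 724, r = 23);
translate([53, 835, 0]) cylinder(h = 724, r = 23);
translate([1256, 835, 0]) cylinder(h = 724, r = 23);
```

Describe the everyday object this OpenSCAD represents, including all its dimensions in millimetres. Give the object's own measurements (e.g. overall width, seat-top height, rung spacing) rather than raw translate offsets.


A table: top 1309 mm (x) × 888 mm (y), 37 mm thick, upper face at z = 761 mm, on four round legs of 46 mm diameter, each leg's bounding box inset 30 mm from the nearest pair of top edges from z = 0 to the bottom of the top.


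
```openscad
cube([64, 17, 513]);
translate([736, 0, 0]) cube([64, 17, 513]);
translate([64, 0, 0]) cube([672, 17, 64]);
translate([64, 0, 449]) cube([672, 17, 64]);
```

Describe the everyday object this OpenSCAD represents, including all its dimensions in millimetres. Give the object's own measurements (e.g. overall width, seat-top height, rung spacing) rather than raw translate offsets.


A rectangular picture frame lying in the x–z plane (depth along y). The opening is 672 mm wide (x) by 385 mm tall (z), surrounded by a border 64 mm wide on all four sides. The frame is 17 mm deep and is made of two full-height vertical stiles with two horizontal rails fitted between them.


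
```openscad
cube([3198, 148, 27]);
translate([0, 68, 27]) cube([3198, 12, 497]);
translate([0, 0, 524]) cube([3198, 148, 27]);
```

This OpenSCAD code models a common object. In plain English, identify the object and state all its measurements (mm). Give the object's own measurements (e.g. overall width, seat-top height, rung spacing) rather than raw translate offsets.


An I-beam lying along x, 3198 mm long. Overall section height 551 mm. Two flanges 148 mm wide (y) and 27 mm thick, one on the floor and one at the top; a web 12 mm thick runs between them, centred on the flange width.


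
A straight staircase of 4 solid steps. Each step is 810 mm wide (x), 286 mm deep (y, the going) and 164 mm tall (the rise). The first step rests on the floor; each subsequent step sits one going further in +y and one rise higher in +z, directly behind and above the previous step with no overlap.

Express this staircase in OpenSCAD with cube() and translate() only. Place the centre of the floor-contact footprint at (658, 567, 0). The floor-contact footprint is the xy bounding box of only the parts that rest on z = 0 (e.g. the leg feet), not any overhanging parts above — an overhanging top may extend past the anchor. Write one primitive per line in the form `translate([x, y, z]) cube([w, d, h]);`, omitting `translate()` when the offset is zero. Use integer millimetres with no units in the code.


translate([253, 424, 0]) cube([810, 286, 164]);
translate([253, 710, 164]) cube([810, 286, 164]);
translate([253, 996, 328]) cube([810, 286, 164]);
translate([253, 1282, 492]) cube([810, 286, 164]);


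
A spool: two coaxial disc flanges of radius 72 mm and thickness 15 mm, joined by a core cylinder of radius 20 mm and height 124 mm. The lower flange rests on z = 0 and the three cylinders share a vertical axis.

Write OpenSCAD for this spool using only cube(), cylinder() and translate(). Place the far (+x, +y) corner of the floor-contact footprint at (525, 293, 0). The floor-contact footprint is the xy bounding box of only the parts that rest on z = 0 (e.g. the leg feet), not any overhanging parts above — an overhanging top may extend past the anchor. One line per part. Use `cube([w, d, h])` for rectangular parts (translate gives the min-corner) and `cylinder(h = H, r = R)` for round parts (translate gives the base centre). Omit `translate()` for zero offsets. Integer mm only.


translate([453, 221, 0]) cylinder(h = 15, r = 72);
translate([453, 221, 15]) cylinder(h = 124, r = 20);
translate([453, 221, 139]) cylinder(h = 15, r = 72);


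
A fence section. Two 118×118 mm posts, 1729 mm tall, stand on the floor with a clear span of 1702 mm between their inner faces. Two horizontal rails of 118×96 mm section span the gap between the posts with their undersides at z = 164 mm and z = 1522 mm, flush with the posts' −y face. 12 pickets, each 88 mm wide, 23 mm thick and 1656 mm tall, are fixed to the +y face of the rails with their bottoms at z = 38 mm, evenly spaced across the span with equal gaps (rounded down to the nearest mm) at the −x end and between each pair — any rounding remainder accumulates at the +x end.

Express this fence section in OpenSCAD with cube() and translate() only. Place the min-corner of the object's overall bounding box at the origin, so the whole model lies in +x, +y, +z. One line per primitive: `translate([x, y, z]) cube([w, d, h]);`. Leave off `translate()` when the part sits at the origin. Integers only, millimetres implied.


cube([118, 118, 1729]);
translate([1820, 0, 0]) cube([118, 118, 1729]);
translate([118, 0, 164]) cube([1702, 118, 96]);
translate([118, 0, 1522]) cube([1702, 118, 96]);
translate([167, 118, 38]) cube([88, 23, 1656]);
translate([304, 118, 38]) cube([88, 23, 1656]);
translate([441, 118, 38]) cube([88, 23, 1656]);
translate([578, 118, 38]) cube([88, 23, 1656]);
translate([715, 118, 38]) cube([88, 23, 1656]);
translate([852, 118, 38]) cube([88, 23, 1656]);
translate([989, 118, 38]) cube([88, 23, 1656]);
translate([1126, 118, 38]) cube([88, 23, 1656]);
translate([1263, 118, 38]) cube([88, 23, 1656]);
translate([1400, 118, 38]) cube([88, 23, 1656]);
translate([1537, 118, 38]) cube([88, 23, 1656]);
translate([1674, 118, 38]) cube([88, 23, 1656]);
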